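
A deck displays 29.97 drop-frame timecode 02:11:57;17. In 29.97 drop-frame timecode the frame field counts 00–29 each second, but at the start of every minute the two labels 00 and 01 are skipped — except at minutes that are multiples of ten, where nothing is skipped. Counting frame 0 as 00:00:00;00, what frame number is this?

Complete 10-minute blocks: 13, each 17982 frames → 233766.
Remaining 1 whole minute in the current block: 1800 + 0 × 1798 = 1800 frames.
Within the current minute: 57 × 30 + 17 − 2 = 1725 (labels ;00/;01 skipped at this minute). Total = 233766 + 1800 + 1725 = 237291.

237291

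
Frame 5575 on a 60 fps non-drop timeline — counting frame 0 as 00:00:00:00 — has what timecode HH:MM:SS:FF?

00:01:32:55

5575 ÷ 60 = 92 full seconds, remainder 55 frames.
92 s = 0 h 1 min 32 s.
Timecode: 00:01:32:55.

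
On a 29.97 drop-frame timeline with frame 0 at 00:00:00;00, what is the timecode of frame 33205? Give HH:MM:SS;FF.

00:18:27;29

Ten DF minutes hold 17982 frames, so frame 33205 lies in block 1 (frames 17982–35963) with 15223 frames into that block.
The block's first minute is 1800 frames and the rest 1798 each; 15223 frames reaches minute 8, so 1 × 18 + 8 × 2 = 34 labels have been skipped so far.
Adding those back, label number 33205 + 34 = 33239 at 30 labels/s is 1107 s + 29 f = 0 h 18 min 27 s frame 29, i.e. 00:18:27;29.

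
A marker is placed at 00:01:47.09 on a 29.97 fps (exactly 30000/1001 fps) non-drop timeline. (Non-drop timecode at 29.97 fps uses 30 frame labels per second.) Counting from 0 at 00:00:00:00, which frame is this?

frame 3219

Total seconds to the label: (0 × 3600 + 1 × 60 + 47) = 107.
Frame index = 107 × 30 + 9 = 3219.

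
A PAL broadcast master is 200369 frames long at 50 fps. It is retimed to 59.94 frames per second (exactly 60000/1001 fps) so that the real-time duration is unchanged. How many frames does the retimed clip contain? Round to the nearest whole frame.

240203 frames

Frames at target rate = 200369 × (60000/1001) / (50) = 18495600/77 ≈ 240202.597.
Nearest whole frame: 240203.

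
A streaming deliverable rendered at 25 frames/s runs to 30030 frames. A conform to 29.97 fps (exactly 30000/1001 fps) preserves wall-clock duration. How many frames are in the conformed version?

36000 frames

Target frames = source frames × (target rate / source rate) = 30030 × (30000/1001)/(25) = 30030 × 1200/1001 = 36000.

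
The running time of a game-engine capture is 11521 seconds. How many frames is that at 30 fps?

345630 frames

Frames = 11521 × 30 = 345630.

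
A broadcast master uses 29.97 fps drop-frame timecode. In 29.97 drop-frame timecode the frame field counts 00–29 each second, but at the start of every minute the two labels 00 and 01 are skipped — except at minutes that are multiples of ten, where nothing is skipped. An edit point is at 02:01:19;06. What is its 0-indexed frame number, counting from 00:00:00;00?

Complete 10-minute blocks: 12, each 17982 frames → 215784.
Remaining 1 whole minute in the current block: 1800 + 0 × 1798 = 1800 frames.
Within the current minute: 19 × 30 + 6 − 2 = 574 (labels ;00/;01 skipped at this minute). Total = 215784 + 1800 + 574 = 218158.

218158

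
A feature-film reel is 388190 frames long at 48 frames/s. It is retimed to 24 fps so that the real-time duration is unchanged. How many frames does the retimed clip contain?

194095 frames

Target frames = source frames × (target rate / source rate) = 388190 × (24)/(48) = 388190 × 1/2 = 194095.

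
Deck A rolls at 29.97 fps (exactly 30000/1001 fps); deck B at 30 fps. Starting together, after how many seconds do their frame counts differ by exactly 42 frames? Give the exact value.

The gap grows by |30 − 30000/1001| = 30/1001 frames per second.
Time for a 42-frame gap: 42 ÷ (30/1001) = 1401.4 s.

1401.4 seconds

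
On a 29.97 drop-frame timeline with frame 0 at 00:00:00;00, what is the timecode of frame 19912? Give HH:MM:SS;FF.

00:11:04;12

Each 10-minute DF block holds 10 × 60 × 30 − 9 × 2 = 17982 frames. 19912 ÷ 17982 → 1 full block, remainder 1930.
Within the partial block the first minute is 1800 frames and each further minute 1798, so 1 further minute boundary passed. Total skipped labels = 18 × 1 + 2 × 1 = 20.
Non-drop label index = 19912 + 20 = 19932; at 30 labels/s that is 00:11:04:12, i.e. DF 00:11:04;12.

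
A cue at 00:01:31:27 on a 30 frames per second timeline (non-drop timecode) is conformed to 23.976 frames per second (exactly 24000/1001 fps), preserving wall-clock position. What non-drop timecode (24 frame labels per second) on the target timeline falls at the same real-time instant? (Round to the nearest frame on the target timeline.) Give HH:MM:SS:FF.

00:01:31:19

Source frame index: (0×3600 + 1×60 + 31) × 30 + 27 = 2757.
Real time: 2757 / (30) = 919/10 s.
Target frame: (919/10) × (24000/1001) = 2205600/1001 ≈ 2203.397 → 2203.
At 24 labels/s: frame 2203 → 00:01:31:19.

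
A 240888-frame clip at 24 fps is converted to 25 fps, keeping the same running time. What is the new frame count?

250925 frames

Target frames = source frames × (target rate / source rate) = 240888 × (25)/(24) = 240888 × 25/24 = 250925.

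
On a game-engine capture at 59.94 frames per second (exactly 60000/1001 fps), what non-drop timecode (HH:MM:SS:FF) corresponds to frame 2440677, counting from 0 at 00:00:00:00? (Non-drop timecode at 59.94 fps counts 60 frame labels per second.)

2440677 ÷ 60 = 40677 full seconds, remainder 57 frames.
40677 s = 11 h 17 min 57 s.
Timecode: 11:17:57:57.

11:17:57:57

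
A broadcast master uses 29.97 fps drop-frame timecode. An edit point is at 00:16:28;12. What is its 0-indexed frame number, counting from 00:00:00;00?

29622

As if non-drop at 30 labels/s: (0 × 3600 + 16 × 60 + 28) × 30 + 12 = 29652.
Minute boundaries passed: 16; those not divisible by 10: 16 − 1 = 15; dropped labels = 2 × 15 = 30.
Actual frame index = 29652 − 30 = 29622.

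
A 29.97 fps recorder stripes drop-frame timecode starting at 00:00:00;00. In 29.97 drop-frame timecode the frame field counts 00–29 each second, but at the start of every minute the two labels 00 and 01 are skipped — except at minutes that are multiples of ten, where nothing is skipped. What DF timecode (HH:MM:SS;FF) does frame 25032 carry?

00:13:55;06

Ten DF minutes hold 17982 frames, so frame 25032 lies in block 1 (frames 17982–35963) with 7050 frames into that block.
The block's first minute is 1800 frames and the rest 1798 each; 7050 frames reaches minute 3, so 1 × 18 + 3 × 2 = 24 labels have been skipped so far.
Adding those back, label number 25032 + 24 = 25056 at 30 labels/s is 835 s + 6 f = 0 h 13 min 55 s frame 6, i.e. 00:13:55;06.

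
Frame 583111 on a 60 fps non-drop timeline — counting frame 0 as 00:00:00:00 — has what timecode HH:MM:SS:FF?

02:41:58:31

583111 ÷ 60 = 9718 full seconds, remainder 31 frames.
9718 s = 2 h 41 min 58 s.
Timecode: 02:41:58:31.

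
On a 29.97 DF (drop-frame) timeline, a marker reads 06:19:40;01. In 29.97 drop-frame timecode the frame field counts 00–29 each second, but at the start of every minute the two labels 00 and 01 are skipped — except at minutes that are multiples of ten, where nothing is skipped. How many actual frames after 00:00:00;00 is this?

682717

As if non-drop at 30 labels/s: (6 × 3600 + 19 × 60 + 40) × 30 + 1 = 683401.
Minute boundaries passed: 379; those not divisible by 10: 379 − 37 = 342; dropped labels = 2 × 342 = 684.
Actual frame index = 683401 − 684 = 682717.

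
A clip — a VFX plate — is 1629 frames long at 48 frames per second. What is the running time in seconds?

Running time = 1629 / (48) = 33.9375 s.

33.9375 seconds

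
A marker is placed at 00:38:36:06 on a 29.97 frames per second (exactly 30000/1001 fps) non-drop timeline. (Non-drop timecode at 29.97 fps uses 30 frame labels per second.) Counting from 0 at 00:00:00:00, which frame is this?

69486

Total seconds to the label: (0 × 3600 + 38 × 60 + 36) = 2316.
Frame index = 2316 × 30 + 6 = 69486.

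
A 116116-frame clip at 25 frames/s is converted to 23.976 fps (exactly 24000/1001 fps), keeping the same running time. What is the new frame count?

111360 frames

Target frames = source frames × (target rate / source rate) = 116116 × (24000/1001)/(25) = 116116 × 960/1001 = 111360.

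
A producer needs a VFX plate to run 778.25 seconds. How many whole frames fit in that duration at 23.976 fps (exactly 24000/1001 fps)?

18659 frames

Frames = 778.25 × 24000/1001 = 1698000/91 ≈ 18659.3407.
Complete frames: 18659.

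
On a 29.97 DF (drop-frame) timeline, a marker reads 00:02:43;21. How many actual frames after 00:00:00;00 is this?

4907

Complete 10-minute blocks: 0, each 17982 frames → 0.
Remaining 2 whole minutes in the current block: 1800 + 1 × 1798 = 3598 frames.
Within the current minute: 43 × 30 + 21 − 2 = 1309 (labels ;00/;01 skipped at this minute). Total = 0 + 3598 + 1309 = 4907.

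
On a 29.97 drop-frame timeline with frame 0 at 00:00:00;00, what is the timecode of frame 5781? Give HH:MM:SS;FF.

00:03:12;27

Each 10-minute DF block holds 10 × 60 × 30 − 9 × 2 = 17982 frames. 5781 ÷ 17982 → 0 full blocks, remainder 5781.
Within the partial block the first minute is 1800 frames and each further minute 1798, so 3 further minute boundaries passed. Total skipped labels = 18 × 0 + 2 × 3 = 6.
Non-drop label index = 5781 + 6 = 5787; at 30 labels/s that is 00:03:12:27, i.e. DF 00:03:12;27.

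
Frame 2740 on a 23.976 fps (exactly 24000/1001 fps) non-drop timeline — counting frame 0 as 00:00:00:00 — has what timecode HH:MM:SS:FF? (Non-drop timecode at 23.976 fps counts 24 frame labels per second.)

00:01:54:04

2740 ÷ 24 = 114 full seconds, remainder 4 frames.
114 s = 0 h 1 min 54 s.
Timecode: 00:01:54:04.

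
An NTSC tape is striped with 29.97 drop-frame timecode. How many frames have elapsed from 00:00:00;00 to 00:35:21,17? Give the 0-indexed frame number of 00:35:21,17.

Complete 10-minute blocks: 3, each 17982 frames → 53946.
Remaining 5 whole minutes in the current block: 1800 + 4 × 1798 = 8992 frames.
Within the current minute: 21 × 30 + 17 − 2 = 645 (labels ;00/;01 skipped at this minute). Total = 53946 + 8992 + 645 = 63583.

63583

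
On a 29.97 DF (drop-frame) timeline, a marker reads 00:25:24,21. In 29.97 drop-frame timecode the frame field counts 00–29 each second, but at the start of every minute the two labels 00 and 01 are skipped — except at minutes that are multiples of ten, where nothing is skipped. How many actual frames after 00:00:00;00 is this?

45695

Complete 10-minute blocks: 2, each 17982 frames → 35964.
Remaining 5 whole minutes in the current block: 1800 + 4 × 1798 = 8992 frames.
Within the current minute: 24 × 30 + 21 − 2 = 739 (labels ;00/;01 skipped at this minute). Total = 35964 + 8992 + 739 = 45695.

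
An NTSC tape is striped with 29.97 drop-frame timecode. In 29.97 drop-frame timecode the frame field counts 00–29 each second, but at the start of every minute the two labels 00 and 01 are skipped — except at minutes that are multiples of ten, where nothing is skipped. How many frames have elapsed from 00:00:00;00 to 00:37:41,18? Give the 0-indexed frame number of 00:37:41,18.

Complete 10-minute blocks: 3, each 17982 frames → 53946.
Remaining 7 whole minutes in the current block: 1800 + 6 × 1798 = 12588 frames.
Within the current minute: 41 × 30 + 18 − 2 = 1246 (labels ;00/;01 skipped at this minute). Total = 53946 + 12588 + 1246 = 67780.

67780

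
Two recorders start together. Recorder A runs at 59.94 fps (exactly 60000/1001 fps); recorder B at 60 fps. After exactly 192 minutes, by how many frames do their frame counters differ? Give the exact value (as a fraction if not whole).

192 min = 11520 s.
A emits 60000/1001 × 11520 = 691200000/1001 frames; B emits 60 × 11520 = 691200.
Difference = 691200/1001 frames (≈ 690.5095); B is ahead of A.

691200/1001 frames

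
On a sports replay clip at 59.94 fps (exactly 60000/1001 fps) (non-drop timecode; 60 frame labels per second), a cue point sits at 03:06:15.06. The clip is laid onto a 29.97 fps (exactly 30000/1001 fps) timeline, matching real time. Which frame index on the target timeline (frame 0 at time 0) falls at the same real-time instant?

frame 335253

Source frame index: (3×3600 + 6×60 + 15) × 60 + 6 = 670506.
Real time: 670506 / (60000/1001) = 111862751/10000 s.
Target frame: (111862751/10000) × (30000/1001) = 335253.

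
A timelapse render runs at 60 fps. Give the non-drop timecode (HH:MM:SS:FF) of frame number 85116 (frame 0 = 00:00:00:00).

00:23:38:36

85116 ÷ 60 = 1418 full seconds, remainder 36 frames.
1418 s = 0 h 23 min 38 s.
Timecode: 00:23:38:36.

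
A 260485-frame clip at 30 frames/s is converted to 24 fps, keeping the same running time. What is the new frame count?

208388 frames

Target frames = source frames × (target rate / source rate) = 260485 × (24)/(30) = 260485 × 4/5 = 208388.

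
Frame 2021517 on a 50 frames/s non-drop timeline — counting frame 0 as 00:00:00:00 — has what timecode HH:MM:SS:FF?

2021517 ÷ 50 = 40430 full seconds, remainder 17 frames.
40430 s = 11 h 13 min 50 s.
Timecode: 11:13:50:17.

11:13:50:17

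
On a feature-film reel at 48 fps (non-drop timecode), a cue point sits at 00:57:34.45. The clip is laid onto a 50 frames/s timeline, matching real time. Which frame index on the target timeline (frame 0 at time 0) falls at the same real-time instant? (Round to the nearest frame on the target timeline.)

Source frame index: (0×3600 + 57×60 + 34) × 48 + 45 = 165837.
Real time: 165837 / (48) = 55279/16 s.
Target frame: (55279/16) × (50) = 1381975/8 ≈ 172746.875 → 172747.

frame 172747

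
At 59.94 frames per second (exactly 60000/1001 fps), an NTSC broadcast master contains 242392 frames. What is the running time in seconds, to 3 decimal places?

Running time = 242392 × 1001/60000 = 30329299/7500 s ≈ 4043.907 s.

4043.907 seconds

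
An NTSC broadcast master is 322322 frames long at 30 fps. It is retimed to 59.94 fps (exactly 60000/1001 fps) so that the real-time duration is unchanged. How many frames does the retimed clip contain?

644000 frames

Target frames = source frames × (target rate / source rate) = 322322 × (60000/1001)/(30) = 322322 × 2000/1001 = 644000.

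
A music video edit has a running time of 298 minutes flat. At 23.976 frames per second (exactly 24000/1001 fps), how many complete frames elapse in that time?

298 min = 17880 s.
Frames = 17880 × 24000/1001 = 429120000/1001 ≈ 428691.3087.
Complete frames: 428691.

428691 frames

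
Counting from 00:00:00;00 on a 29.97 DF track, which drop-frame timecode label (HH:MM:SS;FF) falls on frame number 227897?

Each 10-minute DF block holds 10 × 60 × 30 − 9 × 2 = 17982 frames. 227897 ÷ 17982 → 12 full blocks, remainder 12113.
Within the partial block the first minute is 1800 frames and each further minute 1798, so 6 further minute boundaries passed. Total skipped labels = 18 × 12 + 2 × 6 = 228.
Non-drop label index = 227897 + 228 = 228125; at 30 labels/s that is 02:06:44:05, i.e. DF 02:06:44;05.

02:06:44;05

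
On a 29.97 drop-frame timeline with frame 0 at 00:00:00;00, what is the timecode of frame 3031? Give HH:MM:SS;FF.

00:01:41;03

Each 10-minute DF block holds 10 × 60 × 30 − 9 × 2 = 17982 frames. 3031 ÷ 17982 → 0 full blocks, remainder 3031.
Within the partial block the first minute is 1800 frames and each further minute 1798, so 1 further minute boundary passed. Total skipped labels = 18 × 0 + 2 × 1 = 2.
Non-drop label index = 3031 + 2 = 3033; at 30 labels/s that is 00:01:41:03, i.e. DF 00:01:41;03.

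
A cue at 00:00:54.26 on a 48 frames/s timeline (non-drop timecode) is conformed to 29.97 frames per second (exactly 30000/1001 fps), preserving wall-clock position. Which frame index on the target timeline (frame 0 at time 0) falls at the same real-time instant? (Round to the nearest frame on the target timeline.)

Source frame index: (0×3600 + 0×60 + 54) × 48 + 26 = 2618.
Real time: 2618 / (48) = 1309/24 s.
Target frame: (1309/24) × (30000/1001) = 21250/13 ≈ 1634.615 → 1635.

frame 1635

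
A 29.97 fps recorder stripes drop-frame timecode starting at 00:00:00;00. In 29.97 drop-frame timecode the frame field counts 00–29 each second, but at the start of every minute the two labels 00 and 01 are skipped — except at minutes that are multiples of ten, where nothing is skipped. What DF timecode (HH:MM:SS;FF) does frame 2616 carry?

Each 10-minute DF block holds 10 × 60 × 30 − 9 × 2 = 17982 frames. 2616 ÷ 17982 → 0 full blocks, remainder 2616.
Within the partial block the first minute is 1800 frames and each further minute 1798, so 1 further minute boundary passed. Total skipped labels = 18 × 0 + 2 × 1 = 2.
Non-drop label index = 2616 + 2 = 2618; at 30 labels/s that is 00:01:27:08, i.e. DF 00:01:27;08.

00:01:27;08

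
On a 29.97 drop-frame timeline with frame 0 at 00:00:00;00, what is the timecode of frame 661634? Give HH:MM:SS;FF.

06:07:56;16

Ten DF minutes hold 17982 frames, so frame 661634 lies in block 36 (frames 647352–665333) with 14282 frames into that block.
The block's first minute is 1800 frames and the rest 1798 each; 14282 frames reaches minute 7, so 36 × 18 + 7 × 2 = 662 labels have been skipped so far.
Adding those back, label number 661634 + 662 = 662296 at 30 labels/s is 22076 s + 16 f = 6 h 7 min 56 s frame 16, i.e. 06:07:56;16.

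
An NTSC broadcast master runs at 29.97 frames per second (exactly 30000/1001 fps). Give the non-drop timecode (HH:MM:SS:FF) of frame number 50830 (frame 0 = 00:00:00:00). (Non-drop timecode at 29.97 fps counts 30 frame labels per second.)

50830 ÷ 30 = 1694 full seconds, remainder 10 frames.
1694 s = 0 h 28 min 14 s.
Timecode: 00:28:14:10.

00:28:14:10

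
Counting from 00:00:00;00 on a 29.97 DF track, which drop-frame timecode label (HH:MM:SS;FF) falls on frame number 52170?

00:29:00;24

Each 10-minute DF block holds 10 × 60 × 30 − 9 × 2 = 17982 frames. 52170 ÷ 17982 → 2 full blocks, remainder 16206.
Within the partial block the first minute is 1800 frames and each further minute 1798, so 9 further minute boundaries passed. Total skipped labels = 18 × 2 + 2 × 9 = 54.
Non-drop label index = 52170 + 54 = 52224; at 30 labels/s that is 00:29:00:24, i.e. DF 00:29:00;24.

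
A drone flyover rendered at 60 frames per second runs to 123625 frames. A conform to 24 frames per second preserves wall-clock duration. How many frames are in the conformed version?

49450 frames

Target frames = source frames × (target rate / source rate) = 123625 × (24)/(60) = 123625 × 2/5 = 49450.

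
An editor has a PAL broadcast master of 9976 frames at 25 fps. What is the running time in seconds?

399.04 seconds

Running time = 9976 / (25) = 399.04 s.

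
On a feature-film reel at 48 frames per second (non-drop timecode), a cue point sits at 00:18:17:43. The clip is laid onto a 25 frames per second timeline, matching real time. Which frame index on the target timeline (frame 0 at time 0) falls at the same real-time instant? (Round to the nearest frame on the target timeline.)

Source frame index: (0×3600 + 18×60 + 17) × 48 + 43 = 52699.
Real time: 52699 / (48) = 52699/48 s.
Target frame: (52699/48) × (25) = 1317475/48 ≈ 27447.396 → 27447.

frame 27447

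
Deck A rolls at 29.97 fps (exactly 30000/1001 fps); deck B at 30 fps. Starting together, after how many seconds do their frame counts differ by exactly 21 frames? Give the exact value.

700.7 seconds

The gap grows by |30 − 30000/1001| = 30/1001 frames per second.
Time for a 21-frame gap: 21 ÷ (30/1001) = 700.7 s.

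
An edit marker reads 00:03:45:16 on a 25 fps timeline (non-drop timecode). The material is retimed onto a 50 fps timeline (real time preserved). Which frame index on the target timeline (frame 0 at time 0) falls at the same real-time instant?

frame 11282

Source frame index: (0×3600 + 3×60 + 45) × 25 + 16 = 5641.
Real time: 5641 / (25) = 5641/25 s.
Target frame: (5641/25) × (50) = 11282.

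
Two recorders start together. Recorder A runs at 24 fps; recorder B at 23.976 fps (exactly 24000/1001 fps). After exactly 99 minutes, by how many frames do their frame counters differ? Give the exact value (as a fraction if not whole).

12960/91 frames

99 min = 5940 s.
A emits 24 × 5940 = 142560 frames; B emits 24000/1001 × 5940 = 12960000/91.
Difference = 12960/91 frames (≈ 142.4176); B is behind A.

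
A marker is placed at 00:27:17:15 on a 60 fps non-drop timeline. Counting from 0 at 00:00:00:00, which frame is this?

Total seconds to the label: (0 × 3600 + 27 × 60 + 17) = 1637.
Frame index = 1637 × 60 + 15 = 98235.

frame 98235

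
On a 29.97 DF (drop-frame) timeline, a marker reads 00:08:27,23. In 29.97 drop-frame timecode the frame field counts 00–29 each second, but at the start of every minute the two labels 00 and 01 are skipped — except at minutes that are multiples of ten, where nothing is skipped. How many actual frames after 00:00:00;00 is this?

Complete 10-minute blocks: 0, each 17982 frames → 0.
Remaining 8 whole minutes in the current block: 1800 + 7 × 1798 = 14386 frames.
Within the current minute: 27 × 30 + 23 − 2 = 831 (labels ;00/;01 skipped at this minute). Total = 0 + 14386 + 831 = 15217.

15217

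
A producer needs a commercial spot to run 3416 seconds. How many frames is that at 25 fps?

Frames = 3416 × 25 = 85400.

85400 frames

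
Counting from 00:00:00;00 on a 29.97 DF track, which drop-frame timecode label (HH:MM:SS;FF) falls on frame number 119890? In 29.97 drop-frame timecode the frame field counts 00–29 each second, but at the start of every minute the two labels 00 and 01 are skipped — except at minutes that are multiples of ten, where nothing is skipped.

Ten DF minutes hold 17982 frames, so frame 119890 lies in block 6 (frames 107892–125873) with 11998 frames into that block.
The block's first minute is 1800 frames and the rest 1798 each; 11998 frames reaches minute 6, so 6 × 18 + 6 × 2 = 120 labels have been skipped so far.
Adding those back, label number 119890 + 120 = 120010 at 30 labels/s is 4000 s + 10 f = 1 h 6 min 40 s frame 10, i.e. 01:06:40;10.

01:06:40;10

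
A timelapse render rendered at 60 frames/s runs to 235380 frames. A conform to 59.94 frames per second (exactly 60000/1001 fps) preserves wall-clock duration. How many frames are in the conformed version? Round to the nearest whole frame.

Frames at target rate = 235380 × (60000/1001) / (60) = 235380000/1001 ≈ 235144.855.
Nearest whole frame: 235145.

235145 frames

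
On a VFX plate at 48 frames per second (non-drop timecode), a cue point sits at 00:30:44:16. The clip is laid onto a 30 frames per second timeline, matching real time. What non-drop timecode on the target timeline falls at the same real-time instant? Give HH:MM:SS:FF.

00:30:44:10

Source frame index: (0×3600 + 30×60 + 44) × 48 + 16 = 88528.
Real time: 88528 / (48) = 5533/3 s.
Target frame: (5533/3) × (30) = 55330.
At 30 labels/s: frame 55330 → 00:30:44:10.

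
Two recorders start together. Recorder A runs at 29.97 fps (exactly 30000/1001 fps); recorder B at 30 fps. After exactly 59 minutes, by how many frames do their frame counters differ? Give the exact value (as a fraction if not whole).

59 min = 3540 s.
A emits 30000/1001 × 3540 = 106200000/1001 frames; B emits 30 × 3540 = 106200.
Difference = 106200/1001 frames (≈ 106.0939); B is ahead of A.

106200/1001 frames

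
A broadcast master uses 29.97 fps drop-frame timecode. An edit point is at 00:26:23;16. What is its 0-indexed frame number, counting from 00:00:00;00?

47458

As if non-drop at 30 labels/s: (0 × 3600 + 26 × 60 + 23) × 30 + 16 = 47506.
Minute boundaries passed: 26; those not divisible by 10: 26 − 2 = 24; dropped labels = 2 × 24 = 48.
Actual frame index = 47506 − 48 = 47458.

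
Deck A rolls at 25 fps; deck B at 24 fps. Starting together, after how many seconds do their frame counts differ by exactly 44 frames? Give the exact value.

44 seconds

The gap grows by |24 − 25| = 1 frame per second.
Time for a 44-frame gap: 44 ÷ (1) = 44 s.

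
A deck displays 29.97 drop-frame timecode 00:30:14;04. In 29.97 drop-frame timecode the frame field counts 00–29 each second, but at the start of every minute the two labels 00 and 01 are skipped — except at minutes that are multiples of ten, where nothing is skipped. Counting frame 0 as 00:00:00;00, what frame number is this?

54370

Complete 10-minute blocks: 3, each 17982 frames → 53946.
Remaining 0 whole minutes in the current block: 0 frames.
Within the current minute: 14 × 30 + 4 = 424. Total = 53946 + 0 + 424 = 54370.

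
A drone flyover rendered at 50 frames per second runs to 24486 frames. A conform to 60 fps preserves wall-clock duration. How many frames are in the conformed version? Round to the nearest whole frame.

29383 frames

Frames at target rate = 24486 × (60) / (50) = 146916/5 ≈ 29383.200.
Nearest whole frame: 29383.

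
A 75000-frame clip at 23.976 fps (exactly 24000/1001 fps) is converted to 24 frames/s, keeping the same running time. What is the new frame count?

Target frames = source frames × (target rate / source rate) = 75000 × (24)/(24000/1001) = 75000 × 1001/1000 = 75075.

75075 frames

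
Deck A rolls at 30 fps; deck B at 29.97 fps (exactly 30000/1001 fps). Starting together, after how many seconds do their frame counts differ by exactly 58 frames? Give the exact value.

The gap grows by |30000/1001 − 30| = 30/1001 frames per second.
Time for a 58-frame gap: 58 ÷ (30/1001) = 29029/15 s.

29029/15 seconds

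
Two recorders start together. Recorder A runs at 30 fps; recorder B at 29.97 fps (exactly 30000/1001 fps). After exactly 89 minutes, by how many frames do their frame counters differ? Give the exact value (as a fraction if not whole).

160200/1001 frames

89 min = 5340 s.
A emits 30 × 5340 = 160200 frames; B emits 30000/1001 × 5340 = 160200000/1001.
Difference = 160200/1001 frames (≈ 160.0400); B is behind A.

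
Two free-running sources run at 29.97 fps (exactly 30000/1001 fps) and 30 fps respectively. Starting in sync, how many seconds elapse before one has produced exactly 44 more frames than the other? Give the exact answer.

22022/15 seconds

The gap grows by |30 − 30000/1001| = 30/1001 frames per second.
Time for a 44-frame gap: 44 ÷ (30/1001) = 22022/15 s.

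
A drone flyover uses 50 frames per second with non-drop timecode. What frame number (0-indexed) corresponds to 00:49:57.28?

Total seconds to the label: (0 × 3600 + 49 × 60 + 57) = 2997.
Frame index = 2997 × 50 + 28 = 149878.

149878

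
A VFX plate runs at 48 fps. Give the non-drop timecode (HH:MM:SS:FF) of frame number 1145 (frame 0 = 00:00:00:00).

1145 ÷ 48 = 23 full seconds, remainder 41 frames.
23 s = 0 h 0 min 23 s.
Timecode: 00:00:23:41.

00:00:23:41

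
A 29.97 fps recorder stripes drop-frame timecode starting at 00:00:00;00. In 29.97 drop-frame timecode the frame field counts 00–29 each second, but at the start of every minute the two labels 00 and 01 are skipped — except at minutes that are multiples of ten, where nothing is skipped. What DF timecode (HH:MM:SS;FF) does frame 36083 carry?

Ten DF minutes hold 17982 frames, so frame 36083 lies in block 2 (frames 35964–53945) with 119 frames into that block.
The block's first minute is 1800 frames and the rest 1798 each; 119 frames reaches minute 0, so 2 × 18 + 0 × 2 = 36 labels have been skipped so far.
Adding those back, label number 36083 + 36 = 36119 at 30 labels/s is 1203 s + 29 f = 0 h 20 min 3 s frame 29, i.e. 00:20:03;29.

00:20:03;29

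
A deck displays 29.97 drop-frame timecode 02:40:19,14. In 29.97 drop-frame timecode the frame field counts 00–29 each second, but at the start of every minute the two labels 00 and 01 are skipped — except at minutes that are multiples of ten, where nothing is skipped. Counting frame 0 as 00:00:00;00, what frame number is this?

288296

As if non-drop at 30 labels/s: (2 × 3600 + 40 × 60 + 19) × 30 + 14 = 288584.
Minute boundaries passed: 160; those not divisible by 10: 160 − 16 = 144; dropped labels = 2 × 144 = 288.
Actual frame index = 288584 − 288 = 288296.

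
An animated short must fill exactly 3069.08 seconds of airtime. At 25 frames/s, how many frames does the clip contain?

Frames = 3069.08 × 25 = 76727.

76727 frames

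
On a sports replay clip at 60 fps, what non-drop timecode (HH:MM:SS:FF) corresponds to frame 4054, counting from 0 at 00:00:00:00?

4054 ÷ 60 = 67 full seconds, remainder 34 frames.
67 s = 0 h 1 min 7 s.
Timecode: 00:01:07:34.

00:01:07:34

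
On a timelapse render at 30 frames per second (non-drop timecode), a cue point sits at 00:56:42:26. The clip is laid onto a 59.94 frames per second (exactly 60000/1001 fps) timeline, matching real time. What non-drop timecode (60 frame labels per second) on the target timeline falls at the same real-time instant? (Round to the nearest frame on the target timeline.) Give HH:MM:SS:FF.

Source frame index: (0×3600 + 56×60 + 42) × 30 + 26 = 102086.
Real time: 102086 / (30) = 51043/15 s.
Target frame: (51043/15) × (60000/1001) = 204172000/1001 ≈ 203968.032 → 203968.
At 60 labels/s: frame 203968 → 00:56:39:28.

00:56:39:28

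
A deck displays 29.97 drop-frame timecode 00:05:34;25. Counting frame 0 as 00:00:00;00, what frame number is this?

As if non-drop at 30 labels/s: (0 × 3600 + 5 × 60 + 34) × 30 + 25 = 10045.
Minute boundaries passed: 5; those not divisible by 10: 5 − 0 = 5; dropped labels = 2 × 5 = 10.
Actual frame index = 10045 − 10 = 10035.

10035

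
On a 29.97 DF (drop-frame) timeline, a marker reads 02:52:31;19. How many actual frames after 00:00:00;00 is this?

310239

Complete 10-minute blocks: 17, each 17982 frames → 305694.
Remaining 2 whole minutes in the current block: 1800 + 1 × 1798 = 3598 frames.
Within the current minute: 31 × 30 + 19 − 2 = 947 (labels ;00/;01 skipped at this minute). Total = 305694 + 3598 + 947 = 310239.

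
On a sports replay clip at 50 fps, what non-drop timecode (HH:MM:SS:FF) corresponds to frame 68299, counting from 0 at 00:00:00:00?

68299 ÷ 50 = 1365 full seconds, remainder 49 frames.
1365 s = 0 h 22 min 45 s.
Timecode: 00:22:45:49.

00:22:45:49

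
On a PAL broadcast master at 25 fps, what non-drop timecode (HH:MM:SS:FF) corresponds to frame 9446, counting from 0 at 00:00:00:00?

9446 ÷ 25 = 377 full seconds, remainder 21 frames.
377 s = 0 h 6 min 17 s.
Timecode: 00:06:17:21.

00:06:17:21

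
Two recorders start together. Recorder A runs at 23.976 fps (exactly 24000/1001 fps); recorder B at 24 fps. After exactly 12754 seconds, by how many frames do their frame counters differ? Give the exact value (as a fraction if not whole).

A emits 24000/1001 × 12754 = 43728000/143 frames; B emits 24 × 12754 = 306096.
Difference = 43728/143 frames (≈ 305.7902); B is ahead of A.

43728/143 frames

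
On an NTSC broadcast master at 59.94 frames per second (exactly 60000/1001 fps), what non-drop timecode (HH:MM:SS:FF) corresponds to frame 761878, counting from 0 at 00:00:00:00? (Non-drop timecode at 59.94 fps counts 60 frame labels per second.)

03:31:37:58

761878 ÷ 60 = 12697 full seconds, remainder 58 frames.
12697 s = 3 h 31 min 37 s.
Timecode: 03:31:37:58.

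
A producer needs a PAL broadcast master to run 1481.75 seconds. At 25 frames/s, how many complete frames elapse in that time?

Frames = 1481.75 × 25 = 148175/4 ≈ 37043.7500.
Complete frames: 37043.

37043 frames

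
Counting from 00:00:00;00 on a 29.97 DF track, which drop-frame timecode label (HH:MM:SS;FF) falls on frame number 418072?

Each 10-minute DF block holds 10 × 60 × 30 − 9 × 2 = 17982 frames. 418072 ÷ 17982 → 23 full blocks, remainder 4486.
Within the partial block the first minute is 1800 frames and each further minute 1798, so 2 further minute boundaries passed. Total skipped labels = 18 × 23 + 2 × 2 = 418.
Non-drop label index = 418072 + 418 = 418490; at 30 labels/s that is 03:52:29:20, i.e. DF 03:52:29;20.

03:52:29;20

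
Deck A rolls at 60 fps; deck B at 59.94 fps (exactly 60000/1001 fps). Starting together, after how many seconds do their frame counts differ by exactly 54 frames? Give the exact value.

900.9 seconds

The gap grows by |60000/1001 − 60| = 60/1001 frames per second.
Time for a 54-frame gap: 54 ÷ (60/1001) = 900.9 s.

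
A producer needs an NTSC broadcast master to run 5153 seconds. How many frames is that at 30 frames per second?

154590 frames

Frames = 5153 × 30 = 154590.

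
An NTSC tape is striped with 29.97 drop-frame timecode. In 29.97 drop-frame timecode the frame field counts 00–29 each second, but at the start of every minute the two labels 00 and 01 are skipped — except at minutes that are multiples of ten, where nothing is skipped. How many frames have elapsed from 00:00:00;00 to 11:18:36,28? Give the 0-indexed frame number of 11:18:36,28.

Complete 10-minute blocks: 67, each 17982 frames → 1204794.
Remaining 8 whole minutes in the current block: 1800 + 7 × 1798 = 14386 frames.
Within the current minute: 36 × 30 + 28 − 2 = 1106 (labels ;00/;01 skipped at this minute). Total = 1204794 + 14386 + 1106 = 1220286.

1220286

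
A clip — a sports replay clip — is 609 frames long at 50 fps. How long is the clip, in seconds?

Running time = 609 / (50) = 12.18 s.

12.18 seconds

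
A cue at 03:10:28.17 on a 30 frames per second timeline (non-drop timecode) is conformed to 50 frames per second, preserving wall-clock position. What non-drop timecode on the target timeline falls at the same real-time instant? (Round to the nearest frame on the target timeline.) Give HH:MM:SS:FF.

Source frame index: (3×3600 + 10×60 + 28) × 30 + 17 = 342857.
Real time: 342857 / (30) = 342857/30 s.
Target frame: (342857/30) × (50) = 1714285/3 ≈ 571428.333 → 571428.
At 50 labels/s: frame 571428 → 03:10:28:28.

03:10:28:28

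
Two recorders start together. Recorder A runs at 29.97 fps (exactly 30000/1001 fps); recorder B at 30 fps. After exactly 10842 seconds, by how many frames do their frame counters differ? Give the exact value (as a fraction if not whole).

25020/77 frames

A emits 30000/1001 × 10842 = 25020000/77 frames; B emits 30 × 10842 = 325260.
Difference = 25020/77 frames (≈ 324.9351); B is ahead of A.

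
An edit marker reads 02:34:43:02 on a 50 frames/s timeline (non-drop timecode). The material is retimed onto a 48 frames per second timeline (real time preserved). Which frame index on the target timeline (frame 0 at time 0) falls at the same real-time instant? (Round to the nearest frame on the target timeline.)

frame 445586

Source frame index: (2×3600 + 34×60 + 43) × 50 + 2 = 464152.
Real time: 464152 / (50) = 232076/25 s.
Target frame: (232076/25) × (48) = 11139648/25 ≈ 445585.920 → 445586.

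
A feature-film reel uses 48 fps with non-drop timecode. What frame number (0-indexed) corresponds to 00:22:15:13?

Total seconds to the label: (0 × 3600 + 22 × 60 + 15) = 1335.
Frame index = 1335 × 48 + 13 = 64093.

frame 64093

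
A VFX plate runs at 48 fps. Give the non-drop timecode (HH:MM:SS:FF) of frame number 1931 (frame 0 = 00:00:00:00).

1931 ÷ 48 = 40 full seconds, remainder 11 frames.
40 s = 0 h 0 min 40 s.
Timecode: 00:00:40:11.

00:00:40:11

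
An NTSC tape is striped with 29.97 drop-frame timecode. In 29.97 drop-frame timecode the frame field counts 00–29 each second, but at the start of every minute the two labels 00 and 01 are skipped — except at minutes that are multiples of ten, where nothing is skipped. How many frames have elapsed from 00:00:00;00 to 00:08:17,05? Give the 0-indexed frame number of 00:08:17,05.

14899

Complete 10-minute blocks: 0, each 17982 frames → 0.
Remaining 8 whole minutes in the current block: 1800 + 7 × 1798 = 14386 frames.
Within the current minute: 17 × 30 + 5 − 2 = 513 (labels ;00/;01 skipped at this minute). Total = 0 + 14386 + 513 = 14899.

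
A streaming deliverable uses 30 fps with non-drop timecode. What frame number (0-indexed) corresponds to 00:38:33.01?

69391

Total seconds to the label: (0 × 3600 + 38 × 60 + 33) = 2313.
Frame index = 2313 × 30 + 1 = 69391.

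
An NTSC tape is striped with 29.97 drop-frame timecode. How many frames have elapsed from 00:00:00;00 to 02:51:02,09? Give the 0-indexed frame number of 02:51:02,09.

307561

Complete 10-minute blocks: 17, each 17982 frames → 305694.
Remaining 1 whole minute in the current block: 1800 + 0 × 1798 = 1800 frames.
Within the current minute: 2 × 30 + 9 − 2 = 67 (labels ;00/;01 skipped at this minute). Total = 305694 + 1800 + 67 = 307561.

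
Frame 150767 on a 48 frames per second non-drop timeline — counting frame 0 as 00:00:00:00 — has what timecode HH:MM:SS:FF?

150767 ÷ 48 = 3140 full seconds, remainder 47 frames.
3140 s = 0 h 52 min 20 s.
Timecode: 00:52:20:47.

00:52:20:47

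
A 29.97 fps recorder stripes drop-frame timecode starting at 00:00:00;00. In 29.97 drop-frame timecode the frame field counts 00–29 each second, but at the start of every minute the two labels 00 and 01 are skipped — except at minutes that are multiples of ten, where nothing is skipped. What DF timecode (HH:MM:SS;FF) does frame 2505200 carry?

Ten DF minutes hold 17982 frames, so frame 2505200 lies in block 139 (frames 2499498–2517479) with 5702 frames into that block.
The block's first minute is 1800 frames and the rest 1798 each; 5702 frames reaches minute 3, so 139 × 18 + 3 × 2 = 2508 labels have been skipped so far.
Adding those back, label number 2505200 + 2508 = 2507708 at 30 labels/s is 83590 s + 8 f = 23 h 13 min 10 s frame 8, i.e. 23:13:10;08.

23:13:10;08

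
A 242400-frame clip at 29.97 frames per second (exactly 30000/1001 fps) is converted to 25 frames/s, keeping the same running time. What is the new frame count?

202202 frames

Target frames = source frames × (target rate / source rate) = 242400 × (25)/(30000/1001) = 242400 × 1001/1200 = 202202.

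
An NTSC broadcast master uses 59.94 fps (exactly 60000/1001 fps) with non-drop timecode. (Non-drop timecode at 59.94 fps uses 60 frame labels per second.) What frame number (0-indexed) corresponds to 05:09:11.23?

Total seconds to the label: (5 × 3600 + 9 × 60 + 11) = 18551.
Frame index = 18551 × 60 + 23 = 1113083.

frame 1113083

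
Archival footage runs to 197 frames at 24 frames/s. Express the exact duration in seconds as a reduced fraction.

197/24 seconds

Running time = 197 ÷ (24) = 197 × 1/24 = 197/24 s.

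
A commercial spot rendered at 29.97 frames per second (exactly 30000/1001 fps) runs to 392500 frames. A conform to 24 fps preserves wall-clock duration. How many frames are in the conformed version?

Target frames = source frames × (target rate / source rate) = 392500 × (24)/(30000/1001) = 392500 × 1001/1250 = 314314.

314314 frames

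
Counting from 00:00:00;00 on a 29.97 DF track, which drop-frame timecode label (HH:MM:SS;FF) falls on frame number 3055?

00:01:41;27

Each 10-minute DF block holds 10 × 60 × 30 − 9 × 2 = 17982 frames. 3055 ÷ 17982 → 0 full blocks, remainder 3055.
Within the partial block the first minute is 1800 frames and each further minute 1798, so 1 further minute boundary passed. Total skipped labels = 18 × 0 + 2 × 1 = 2.
Non-drop label index = 3055 + 2 = 3057; at 30 labels/s that is 00:01:41:27, i.e. DF 00:01:41;27.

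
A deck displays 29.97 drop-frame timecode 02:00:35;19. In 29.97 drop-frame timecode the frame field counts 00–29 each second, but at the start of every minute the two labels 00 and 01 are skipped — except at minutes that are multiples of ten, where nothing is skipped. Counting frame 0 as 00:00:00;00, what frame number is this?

Complete 10-minute blocks: 12, each 17982 frames → 215784.
Remaining 0 whole minutes in the current block: 0 frames.
Within the current minute: 35 × 30 + 19 = 1069. Total = 215784 + 0 + 1069 = 216853.

216853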